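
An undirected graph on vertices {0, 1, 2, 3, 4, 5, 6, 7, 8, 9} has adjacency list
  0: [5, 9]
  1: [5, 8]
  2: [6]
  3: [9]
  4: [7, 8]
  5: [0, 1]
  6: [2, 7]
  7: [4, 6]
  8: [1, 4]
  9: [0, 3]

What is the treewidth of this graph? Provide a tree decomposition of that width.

Every bag has size at most 2, so the width is 2 − 1 = 1 and tw(G) ≤ 1. G has an edge, so its treewidth is at least 1. Hence tw(G) = 1 exactly.

Treewidth 1.
Bags: B1 = {3, 9}  B2 = {0, 9}  B3 = {0, 5}  B4 = {1, 5}  B5 = {1, 8}  B6 = {4, 8}  B7 = {4, 7}  B8 = {6, 7}  B9 = {2, 6}
Tree: B1–B2, B2–B3, B3–B4, B4–B5, B5–B6, B6–B7, B7–B8, B8–B9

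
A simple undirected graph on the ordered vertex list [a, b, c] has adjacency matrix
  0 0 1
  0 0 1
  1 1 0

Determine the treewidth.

A width-1 tree decomposition is:
Bags: B1 = {b, c}  B2 = {a, c}
Tree: B1–B2
The largest bag has 2 vertices, giving width 1; this decomposition certifies tw(G) ≤ 1. Since G has at least one edge (e.g. c–b), it is not an edgeless graph, so tw(G) ≥ 1. Combining the bounds, tw(G) = 1.

1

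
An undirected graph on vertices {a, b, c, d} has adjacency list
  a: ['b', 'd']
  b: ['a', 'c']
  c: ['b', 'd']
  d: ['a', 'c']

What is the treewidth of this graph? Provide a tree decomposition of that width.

Each bag holds 3 vertices, so the decomposition has width 2, which upper-bounds the treewidth. The edges d–a–b–c–d form a cycle, so G is not a tree and its treewidth is at least 2. Hence tw(G) = 2 exactly.

Treewidth 2.
One such decomposition:
Bags: B1 = {a, b, d}  B2 = {b, c, d}
Tree: B1–B2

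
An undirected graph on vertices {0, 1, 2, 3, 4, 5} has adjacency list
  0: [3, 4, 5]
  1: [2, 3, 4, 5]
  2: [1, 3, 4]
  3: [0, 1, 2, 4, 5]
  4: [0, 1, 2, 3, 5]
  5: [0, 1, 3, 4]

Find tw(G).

3

A width-3 tree decomposition is:
Bags: B1 = {1, 3, 4, 5}  B2 = {0, 3, 4, 5}  B3 = {1, 2, 3, 4}
Tree: B1–B2, B1–B3
Every bag has size at most 4, so the width is 4 − 1 = 3 and tw(G) ≤ 3. For the lower bound, the 4 vertices {0, 3, 4, 5} are pairwise adjacent, and any tree decomposition puts a clique entirely inside one bag — forcing width ≥ 3. Hence tw(G) = 3 exactly.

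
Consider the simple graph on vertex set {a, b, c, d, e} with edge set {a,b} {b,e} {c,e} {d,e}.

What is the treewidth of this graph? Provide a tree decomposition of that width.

Treewidth 1.
Bags: B1 = {b, e}  B2 = {a, b}  B3 = {c, e}  B4 = {d, e}
Tree: B1–B2, B1–B3, B1–B4

Every bag has size at most 2, so the width is 2 − 1 = 1 and tw(G) ≤ 1. G has an edge, so its treewidth is at least 1. Therefore the treewidth is 1.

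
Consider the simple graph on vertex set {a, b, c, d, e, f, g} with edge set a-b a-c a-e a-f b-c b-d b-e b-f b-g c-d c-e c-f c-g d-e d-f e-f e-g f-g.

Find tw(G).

A width-4 tree decomposition is:
Bags: B1 = {a, b, c, e, f}  B2 = {b, c, d, e, f}  B3 = {b, c, e, f, g}
Tree: B1–B2, B1–B3
Every bag has size at most 5, so the width is 5 − 1 = 4 and tw(G) ≤ 4. On the other hand G contains the 5-clique {b, c, d, e, f}. A clique must lie in a single bag of any decomposition, so no decomposition can have width below 4. The upper and lower bounds meet at 4, so that is the treewidth.

4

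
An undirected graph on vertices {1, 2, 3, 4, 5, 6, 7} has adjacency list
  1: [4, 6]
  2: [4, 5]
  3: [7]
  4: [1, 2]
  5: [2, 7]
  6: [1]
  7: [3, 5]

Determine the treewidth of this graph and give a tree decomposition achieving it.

Treewidth 1.
One such decomposition:
Bags: B1 = {1, 6}  B2 = {1, 4}  B3 = {2, 4}  B4 = {2, 5}  B5 = {5, 7}  B6 = {3, 7}
Tree: B1–B2, B2–B3, B3–B4, B4–B5, B5–B6

The largest bag has 2 vertices, giving width 1; this decomposition certifies tw(G) ≤ 1. G has an edge, so its treewidth is at least 1. Hence tw(G) = 1 exactly.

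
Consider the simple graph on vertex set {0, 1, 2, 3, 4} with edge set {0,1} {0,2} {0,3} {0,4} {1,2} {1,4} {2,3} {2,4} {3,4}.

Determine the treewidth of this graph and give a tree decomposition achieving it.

Treewidth 3.
One such decomposition:
Bags: B1 = {0, 1, 2, 4}  B2 = {0, 2, 3, 4}
Tree: B1–B2

The largest bag has 4 vertices, giving width 3; this decomposition certifies tw(G) ≤ 3. Conversely, {0, 1, 2, 4} is a clique of size 4, and the vertices of any clique must share a bag in every tree decomposition; so some bag has ≥ 4 vertices and tw(G) ≥ 3. Therefore the treewidth is 3.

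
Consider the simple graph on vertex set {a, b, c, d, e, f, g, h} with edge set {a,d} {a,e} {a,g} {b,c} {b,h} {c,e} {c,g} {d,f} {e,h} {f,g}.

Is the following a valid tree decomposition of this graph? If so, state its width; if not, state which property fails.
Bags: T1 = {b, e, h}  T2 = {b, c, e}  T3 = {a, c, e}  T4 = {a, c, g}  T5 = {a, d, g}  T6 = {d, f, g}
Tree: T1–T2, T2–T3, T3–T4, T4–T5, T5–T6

Checking the three conditions: (i) the bags cover all of {a, b, c, d, e, f, g, h}; (ii) for each edge, some bag contains both endpoints; (iii) the bags containing any fixed vertex form a subtree. All hold, so the decomposition is valid with width 3 − 1 = 2.

Yes; width 2.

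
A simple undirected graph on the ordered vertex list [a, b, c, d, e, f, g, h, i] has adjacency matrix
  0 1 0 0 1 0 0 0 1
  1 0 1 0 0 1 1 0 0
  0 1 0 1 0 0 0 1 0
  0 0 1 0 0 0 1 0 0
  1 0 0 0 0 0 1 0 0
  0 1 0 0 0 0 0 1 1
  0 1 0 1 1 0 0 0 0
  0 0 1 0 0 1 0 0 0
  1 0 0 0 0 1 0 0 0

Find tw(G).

A width-3 tree decomposition is:
Bags: B1 = {c, f, h, i}  B2 = {b, c, f, i}  B3 = {a, b, c, i}  B4 = {a, b, c, d}  B5 = {a, b, d, g}  B6 = {a, d, e, g}
Tree: B1–B2, B2–B3, B3–B4, B4–B5, B5–B6
The largest bag has 4 vertices, giving width 3; this decomposition certifies tw(G) ≤ 3. For the lower bound: the 4 vertex sets {f,h,i}, {c}, {b}, {a,d,e,g} are disjoint, each induces a connected subgraph, and every pair is joined by at least one edge of G. Contracting each set to a single vertex therefore yields K_{4} as a minor, and since treewidth is minor-monotone, tw(G) ≥ tw(K_{4}) = 3. The upper and lower bounds meet at 3, so that is the treewidth.

3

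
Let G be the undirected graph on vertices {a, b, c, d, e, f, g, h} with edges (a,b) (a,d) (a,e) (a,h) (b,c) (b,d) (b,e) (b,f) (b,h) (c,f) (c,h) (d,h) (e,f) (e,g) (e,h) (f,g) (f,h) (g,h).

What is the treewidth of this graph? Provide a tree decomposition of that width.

Treewidth 3.
One optimal decomposition is:
Bags: B1 = {b, e, f, h}  B2 = {a, b, e, h}  B3 = {b, c, f, h}  B4 = {a, b, d, h}  B5 = {e, f, g, h}
Tree: B1–B2, B1–B3, B2–B4, B1–B5

The largest bag has 4 vertices, giving width 3; this decomposition certifies tw(G) ≤ 3. For the lower bound, the 4 vertices {e, f, g, h} are pairwise adjacent, and any tree decomposition puts a clique entirely inside one bag — forcing width ≥ 3. Therefore the treewidth is 3.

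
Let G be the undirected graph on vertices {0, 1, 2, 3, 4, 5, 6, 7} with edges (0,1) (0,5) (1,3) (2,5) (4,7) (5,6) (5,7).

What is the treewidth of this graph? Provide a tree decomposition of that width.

Each bag holds 2 vertices, so the decomposition has width 1, which upper-bounds the treewidth. Any graph with an edge has treewidth ≥ 1, and G has the edge 5–2. The upper and lower bounds meet at 1, so that is the treewidth.

Treewidth 1.
One such decomposition:
Bags: B1 = {2, 5}  B2 = {0, 5}  B3 = {5, 6}  B4 = {0, 1}  B5 = {5, 7}  B6 = {4, 7}  B7 = {1, 3}
Tree: B1–B2, B1–B3, B2–B4, B1–B5, B5–B6, B4–B7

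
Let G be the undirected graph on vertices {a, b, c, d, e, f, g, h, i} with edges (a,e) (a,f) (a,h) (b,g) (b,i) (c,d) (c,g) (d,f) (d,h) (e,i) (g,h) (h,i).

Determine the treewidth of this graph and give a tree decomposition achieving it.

Every bag has size at most 4, so the width is 4 − 1 = 3 and tw(G) ≤ 3. For the lower bound: the 4 vertex sets {b,e,i}, {a}, {h}, {c,d,f,g} are disjoint, each induces a connected subgraph, and every pair is joined by at least one edge of G. Contracting each set to a single vertex therefore yields K_{4} as a minor, and since treewidth is minor-monotone, tw(G) ≥ tw(K_{4}) = 3. Hence tw(G) = 3 exactly.

Treewidth 3.
One such decomposition:
Bags: B1 = {a, b, e, i}  B2 = {a, b, h, i}  B3 = {a, b, g, h}  B4 = {a, f, g, h}  B5 = {d, f, g, h}  B6 = {c, d, f, g}
Tree: B1–B2, B2–B3, B3–B4, B4–B5, B5–B6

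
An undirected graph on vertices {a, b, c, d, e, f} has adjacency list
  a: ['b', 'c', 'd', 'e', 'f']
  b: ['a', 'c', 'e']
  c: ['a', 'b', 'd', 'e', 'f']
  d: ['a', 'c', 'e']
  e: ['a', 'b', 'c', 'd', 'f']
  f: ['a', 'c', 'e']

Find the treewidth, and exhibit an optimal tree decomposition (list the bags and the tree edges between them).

Treewidth 3.
One such decomposition:
Bags: B1 = {a, b, c, e}  B2 = {a, c, e, f}  B3 = {a, c, d, e}
Tree: B1–B2, B1–B3

The largest bag has 4 vertices, giving width 3; this decomposition certifies tw(G) ≤ 3. On the other hand G contains the 4-clique {a, c, d, e}. A clique must lie in a single bag of any decomposition, so no decomposition can have width below 3. Hence tw(G) = 3 exactly.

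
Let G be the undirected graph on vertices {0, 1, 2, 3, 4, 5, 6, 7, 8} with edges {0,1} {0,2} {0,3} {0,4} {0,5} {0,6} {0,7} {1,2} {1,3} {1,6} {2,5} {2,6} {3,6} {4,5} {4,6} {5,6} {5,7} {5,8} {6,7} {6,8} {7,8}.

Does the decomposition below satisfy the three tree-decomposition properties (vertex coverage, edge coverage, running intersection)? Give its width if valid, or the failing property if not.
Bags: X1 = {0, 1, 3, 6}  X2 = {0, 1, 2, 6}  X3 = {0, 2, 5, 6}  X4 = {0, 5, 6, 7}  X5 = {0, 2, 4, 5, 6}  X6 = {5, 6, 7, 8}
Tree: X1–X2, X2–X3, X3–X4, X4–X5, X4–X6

A tree decomposition must satisfy three properties: every vertex lies in some bag; for every edge, both endpoints lie together in some bag; and for every vertex, the bags containing it form a connected subtree. Here bags containing vertex 2 are not connected in the tree, so the decomposition is invalid.

No — bags containing vertex 2 are not connected in the tree.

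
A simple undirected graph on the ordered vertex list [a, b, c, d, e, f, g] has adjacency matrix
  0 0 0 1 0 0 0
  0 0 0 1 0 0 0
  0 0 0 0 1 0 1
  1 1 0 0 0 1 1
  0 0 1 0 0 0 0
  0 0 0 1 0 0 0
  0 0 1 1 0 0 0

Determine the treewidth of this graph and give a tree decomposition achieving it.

The largest bag has 2 vertices, giving width 1; this decomposition certifies tw(G) ≤ 1. Any graph with an edge has treewidth ≥ 1, and G has the edge b–d. Therefore the treewidth is 1.

Treewidth 1.
One such decomposition:
Bags: B1 = {b, d}  B2 = {a, d}  B3 = {d, g}  B4 = {c, g}  B5 = {d, f}  B6 = {c, e}
Tree: B1–B2, B1–B3, B3–B4, B1–B5, B4–B6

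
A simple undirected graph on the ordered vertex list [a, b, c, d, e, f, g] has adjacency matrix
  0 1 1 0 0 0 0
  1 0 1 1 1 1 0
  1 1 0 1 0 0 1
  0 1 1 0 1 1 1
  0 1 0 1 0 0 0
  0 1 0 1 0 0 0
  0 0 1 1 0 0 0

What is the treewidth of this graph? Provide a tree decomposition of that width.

Treewidth 2.
One such decomposition:
Bags: B1 = {b, c, d}  B2 = {c, d, g}  B3 = {b, d, e}  B4 = {b, d, f}  B5 = {a, b, c}
Tree: B1–B2, B1–B3, B1–B4, B1–B5

Each bag holds 3 vertices, so the decomposition has width 2, which upper-bounds the treewidth. For the lower bound, the 3 vertices {c, d, g} are pairwise adjacent, and any tree decomposition puts a clique entirely inside one bag — forcing width ≥ 2. The upper and lower bounds meet at 2, so that is the treewidth.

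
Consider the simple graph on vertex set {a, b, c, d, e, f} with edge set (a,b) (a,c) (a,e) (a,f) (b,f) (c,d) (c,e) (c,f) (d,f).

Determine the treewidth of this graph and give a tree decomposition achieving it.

Each bag holds 3 vertices, so the decomposition has width 2, which upper-bounds the treewidth. On the other hand G contains the 3-clique {a, c, e}. A clique must lie in a single bag of any decomposition, so no decomposition can have width below 2. Hence tw(G) = 2 exactly.

Treewidth 2.
One optimal decomposition is:
Bags: B1 = {a, b, f}  B2 = {a, c, f}  B3 = {c, d, f}  B4 = {a, c, e}
Tree: B1–B2, B2–B3, B2–B4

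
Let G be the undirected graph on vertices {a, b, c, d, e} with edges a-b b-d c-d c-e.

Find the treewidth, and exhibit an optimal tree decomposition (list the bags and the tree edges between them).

Treewidth 1.
Bags: B1 = {c, e}  B2 = {c, d}  B3 = {b, d}  B4 = {a, b}
Tree: B1–B2, B2–B3, B3–B4

The largest bag has 2 vertices, giving width 1; this decomposition certifies tw(G) ≤ 1. Any graph with an edge has treewidth ≥ 1, and G has the edge e–c. Therefore the treewidth is 1.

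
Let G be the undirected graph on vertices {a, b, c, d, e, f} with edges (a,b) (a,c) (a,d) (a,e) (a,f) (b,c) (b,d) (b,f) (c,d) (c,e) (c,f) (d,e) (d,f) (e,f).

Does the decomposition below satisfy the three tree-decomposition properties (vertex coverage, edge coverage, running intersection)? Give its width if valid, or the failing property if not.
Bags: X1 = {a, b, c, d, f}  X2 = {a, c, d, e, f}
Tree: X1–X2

Vertex coverage: the bags together contain {a, b, c, d, e, f}, the full vertex set. Edge coverage: each edge of G has both endpoints in at least one bag. Running intersection: for every vertex, the bags containing it form a connected subtree. All three properties hold, so this is a valid tree decomposition of width max|bag| − 1 = 4, and hence tw(G) ≤ 4.

Yes; width 4.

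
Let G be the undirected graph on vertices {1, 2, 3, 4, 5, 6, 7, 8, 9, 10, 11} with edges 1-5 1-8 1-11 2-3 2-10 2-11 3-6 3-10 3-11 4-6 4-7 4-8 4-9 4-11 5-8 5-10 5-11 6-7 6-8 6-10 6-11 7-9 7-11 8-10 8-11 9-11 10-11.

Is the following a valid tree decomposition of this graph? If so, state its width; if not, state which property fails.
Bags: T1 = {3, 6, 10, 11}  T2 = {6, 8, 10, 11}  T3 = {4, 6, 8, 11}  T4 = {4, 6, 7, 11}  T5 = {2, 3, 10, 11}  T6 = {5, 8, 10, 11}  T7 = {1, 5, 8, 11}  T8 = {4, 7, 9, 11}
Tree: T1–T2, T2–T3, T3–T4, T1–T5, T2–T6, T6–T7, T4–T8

Yes; width 3.

Vertex coverage: the bags together contain {1, 2, 3, 4, 5, 6, 7, 8, 9, 10, 11}, the full vertex set. Edge coverage: each edge of G has both endpoints in at least one bag. Running intersection: for every vertex, the bags containing it form a connected subtree. All three properties hold, so this is a valid tree decomposition of width max|bag| − 1 = 3, and hence tw(G) ≤ 3.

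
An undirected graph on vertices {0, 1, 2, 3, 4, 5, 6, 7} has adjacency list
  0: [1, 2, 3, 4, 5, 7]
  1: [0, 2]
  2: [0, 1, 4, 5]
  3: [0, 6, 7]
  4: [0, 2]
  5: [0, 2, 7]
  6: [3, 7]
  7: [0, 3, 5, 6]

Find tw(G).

A width-2 tree decomposition is:
Bags: B1 = {0, 2, 5}  B2 = {0, 1, 2}  B3 = {0, 5, 7}  B4 = {0, 2, 4}  B5 = {0, 3, 7}  B6 = {3, 6, 7}
Tree: B1–B2, B1–B3, B1–B4, B3–B5, B5–B6
Every bag has size at most 3, so the width is 3 − 1 = 2 and tw(G) ≤ 2. Conversely, {0, 1, 2} is a clique of size 3, and the vertices of any clique must share a bag in every tree decomposition; so some bag has ≥ 3 vertices and tw(G) ≥ 2. The upper and lower bounds meet at 2, so that is the treewidth.

2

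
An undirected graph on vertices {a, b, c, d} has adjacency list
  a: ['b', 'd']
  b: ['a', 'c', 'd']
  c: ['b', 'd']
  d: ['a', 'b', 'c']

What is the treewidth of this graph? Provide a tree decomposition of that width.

Every bag has size at most 3, so the width is 3 − 1 = 2 and tw(G) ≤ 2. Conversely, {b, c, d} is a clique of size 3, and the vertices of any clique must share a bag in every tree decomposition; so some bag has ≥ 3 vertices and tw(G) ≥ 2. Hence tw(G) = 2 exactly.

Treewidth 2.
Bags: B1 = {b, c, d}  B2 = {a, b, d}
Tree: B1–B2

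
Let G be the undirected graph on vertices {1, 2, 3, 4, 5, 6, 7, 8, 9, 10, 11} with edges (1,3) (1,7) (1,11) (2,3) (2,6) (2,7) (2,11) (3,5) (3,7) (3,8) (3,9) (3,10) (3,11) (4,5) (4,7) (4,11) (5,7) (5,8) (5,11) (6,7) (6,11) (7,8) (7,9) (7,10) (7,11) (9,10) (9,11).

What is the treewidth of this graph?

A width-3 tree decomposition is:
Bags: B1 = {3, 5, 7, 11}  B2 = {4, 5, 7, 11}  B3 = {3, 7, 9, 11}  B4 = {3, 5, 7, 8}  B5 = {2, 3, 7, 11}  B6 = {3, 7, 9, 10}  B7 = {2, 6, 7, 11}  B8 = {1, 3, 7, 11}
Tree: B1–B2, B1–B3, B1–B4, B1–B5, B3–B6, B5–B7, B5–B8
Every bag has size at most 4, so the width is 4 − 1 = 3 and tw(G) ≤ 3. Conversely, {3, 5, 7, 8} is a clique of size 4, and the vertices of any clique must share a bag in every tree decomposition; so some bag has ≥ 4 vertices and tw(G) ≥ 3. Hence tw(G) = 3 exactly.

3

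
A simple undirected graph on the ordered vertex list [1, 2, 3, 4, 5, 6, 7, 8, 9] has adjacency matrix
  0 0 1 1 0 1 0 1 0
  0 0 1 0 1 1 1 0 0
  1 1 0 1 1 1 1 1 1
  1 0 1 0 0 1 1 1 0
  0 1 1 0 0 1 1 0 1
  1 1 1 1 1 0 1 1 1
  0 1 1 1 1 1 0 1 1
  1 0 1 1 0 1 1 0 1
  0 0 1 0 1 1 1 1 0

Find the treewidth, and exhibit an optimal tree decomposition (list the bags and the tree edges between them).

Treewidth 4.
One such decomposition:
Bags: B1 = {2, 3, 5, 6, 7}  B2 = {3, 5, 6, 7, 9}  B3 = {3, 6, 7, 8, 9}  B4 = {3, 4, 6, 7, 8}  B5 = {1, 3, 4, 6, 8}
Tree: B1–B2, B2–B3, B3–B4, B4–B5

The largest bag has 5 vertices, giving width 4; this decomposition certifies tw(G) ≤ 4. On the other hand G contains the 5-clique {1, 3, 4, 6, 8}. A clique must lie in a single bag of any decomposition, so no decomposition can have width below 4. The upper and lower bounds meet at 4, so that is the treewidth.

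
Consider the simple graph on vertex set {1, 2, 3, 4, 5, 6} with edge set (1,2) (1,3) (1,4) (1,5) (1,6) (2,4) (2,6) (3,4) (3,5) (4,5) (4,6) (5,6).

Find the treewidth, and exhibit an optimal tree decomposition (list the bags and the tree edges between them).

Treewidth 3.
Bags: B1 = {1, 2, 4, 6}  B2 = {1, 4, 5, 6}  B3 = {1, 3, 4, 5}
Tree: B1–B2, B2–B3

Every bag has size at most 4, so the width is 4 − 1 = 3 and tw(G) ≤ 3. For the lower bound, the 4 vertices {1, 2, 4, 6} are pairwise adjacent, and any tree decomposition puts a clique entirely inside one bag — forcing width ≥ 3. The upper and lower bounds meet at 3, so that is the treewidth.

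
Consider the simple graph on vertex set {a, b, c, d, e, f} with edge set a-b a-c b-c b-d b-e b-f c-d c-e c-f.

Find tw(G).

2

A width-2 tree decomposition is:
Bags: B1 = {b, c, d}  B2 = {b, c, e}  B3 = {b, c, f}  B4 = {a, b, c}
Tree: B1–B2, B1–B3, B3–B4
Every bag has size at most 3, so the width is 3 − 1 = 2 and tw(G) ≤ 2. For the lower bound, the 3 vertices {b, c, d} are pairwise adjacent, and any tree decomposition puts a clique entirely inside one bag — forcing width ≥ 2. The upper and lower bounds meet at 2, so that is the treewidth.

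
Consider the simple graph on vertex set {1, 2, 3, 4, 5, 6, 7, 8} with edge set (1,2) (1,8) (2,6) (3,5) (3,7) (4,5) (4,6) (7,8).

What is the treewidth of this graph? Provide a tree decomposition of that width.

Every bag has size at most 3, so the width is 3 − 1 = 2 and tw(G) ≤ 2. The edges 8–1–2–6–4–5–3–7–8 form a cycle, so G is not a tree and its treewidth is at least 2. Hence tw(G) = 2 exactly.

Treewidth 2.
One such decomposition:
Bags: B1 = {1, 2, 8}  B2 = {2, 6, 8}  B3 = {4, 6, 8}  B4 = {4, 5, 8}  B5 = {3, 5, 8}  B6 = {3, 7, 8}
Tree: B1–B2, B2–B3, B3–B4, B4–B5, B5–B6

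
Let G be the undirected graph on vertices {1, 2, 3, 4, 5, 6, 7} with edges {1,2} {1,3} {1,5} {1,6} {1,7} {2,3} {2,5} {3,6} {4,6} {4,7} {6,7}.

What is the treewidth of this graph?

A width-2 tree decomposition is:
Bags: B1 = {1, 6, 7}  B2 = {1, 3, 6}  B3 = {1, 2, 3}  B4 = {4, 6, 7}  B5 = {1, 2, 5}
Tree: B1–B2, B2–B3, B1–B4, B3–B5
Each bag holds 3 vertices, so the decomposition has width 2, which upper-bounds the treewidth. For the lower bound, the 3 vertices {1, 2, 3} are pairwise adjacent, and any tree decomposition puts a clique entirely inside one bag — forcing width ≥ 2. Therefore the treewidth is 2.

2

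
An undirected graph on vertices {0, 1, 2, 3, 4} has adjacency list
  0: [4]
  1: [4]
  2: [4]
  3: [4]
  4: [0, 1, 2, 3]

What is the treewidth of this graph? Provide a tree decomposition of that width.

The largest bag has 2 vertices, giving width 1; this decomposition certifies tw(G) ≤ 1. G has an edge, so its treewidth is at least 1. Therefore the treewidth is 1.

Treewidth 1.
One such decomposition:
Bags: B1 = {3, 4}  B2 = {2, 4}  B3 = {0, 4}  B4 = {1, 4}
Tree: B1–B2, B2–B3, B1–B4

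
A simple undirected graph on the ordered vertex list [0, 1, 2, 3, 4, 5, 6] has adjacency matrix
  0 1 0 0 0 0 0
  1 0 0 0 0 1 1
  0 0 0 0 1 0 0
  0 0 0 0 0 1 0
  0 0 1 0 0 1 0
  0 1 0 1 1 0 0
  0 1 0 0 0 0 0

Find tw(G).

A width-1 tree decomposition is:
Bags: B1 = {1, 5}  B2 = {4, 5}  B3 = {2, 4}  B4 = {1, 6}  B5 = {0, 1}  B6 = {3, 5}
Tree: B1–B2, B2–B3, B1–B4, B4–B5, B2–B6
The largest bag has 2 vertices, giving width 1; this decomposition certifies tw(G) ≤ 1. Since G has at least one edge (e.g. 1–5), it is not an edgeless graph, so tw(G) ≥ 1. Hence tw(G) = 1 exactly.

1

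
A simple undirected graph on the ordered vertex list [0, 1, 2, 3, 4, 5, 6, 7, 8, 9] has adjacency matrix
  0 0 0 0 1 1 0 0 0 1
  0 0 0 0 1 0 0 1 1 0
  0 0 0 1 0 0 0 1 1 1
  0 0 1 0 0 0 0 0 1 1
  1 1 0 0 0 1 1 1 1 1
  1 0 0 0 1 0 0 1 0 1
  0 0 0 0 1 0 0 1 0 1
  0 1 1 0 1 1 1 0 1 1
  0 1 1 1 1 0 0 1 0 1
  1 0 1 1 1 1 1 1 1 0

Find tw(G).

A width-3 tree decomposition is:
Bags: B1 = {4, 5, 7, 9}  B2 = {4, 7, 8, 9}  B3 = {1, 4, 7, 8}  B4 = {4, 6, 7, 9}  B5 = {2, 7, 8, 9}  B6 = {2, 3, 8, 9}  B7 = {0, 4, 5, 9}
Tree: B1–B2, B2–B3, B1–B4, B2–B5, B5–B6, B1–B7
The largest bag has 4 vertices, giving width 3; this decomposition certifies tw(G) ≤ 3. On the other hand G contains the 4-clique {1, 4, 7, 8}. A clique must lie in a single bag of any decomposition, so no decomposition can have width below 3. Therefore the treewidth is 3.

3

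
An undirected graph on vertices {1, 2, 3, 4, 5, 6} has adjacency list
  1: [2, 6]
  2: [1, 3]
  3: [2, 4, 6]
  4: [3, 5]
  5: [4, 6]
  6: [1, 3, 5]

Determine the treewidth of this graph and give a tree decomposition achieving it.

Treewidth 2.
One such decomposition:
Bags: B1 = {3, 4, 5}  B2 = {3, 5, 6}  B3 = {2, 3, 6}  B4 = {1, 2, 6}
Tree: B1–B2, B2–B3, B3–B4

Each bag holds 3 vertices, so the decomposition has width 2, which upper-bounds the treewidth. The edges 4–5–6–3–4 form a cycle, so G is not a tree and its treewidth is at least 2. The upper and lower bounds meet at 2, so that is the treewidth.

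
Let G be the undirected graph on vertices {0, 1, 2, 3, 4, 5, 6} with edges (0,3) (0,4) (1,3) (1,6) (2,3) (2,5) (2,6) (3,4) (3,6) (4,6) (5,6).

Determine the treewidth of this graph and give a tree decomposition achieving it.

Treewidth 2.
One optimal decomposition is:
Bags: B1 = {1, 3, 6}  B2 = {2, 3, 6}  B3 = {3, 4, 6}  B4 = {2, 5, 6}  B5 = {0, 3, 4}
Tree: B1–B2, B2–B3, B2–B4, B3–B5

Each bag holds 3 vertices, so the decomposition has width 2, which upper-bounds the treewidth. For the lower bound, the 3 vertices {0, 3, 4} are pairwise adjacent, and any tree decomposition puts a clique entirely inside one bag — forcing width ≥ 2. Combining the bounds, tw(G) = 2.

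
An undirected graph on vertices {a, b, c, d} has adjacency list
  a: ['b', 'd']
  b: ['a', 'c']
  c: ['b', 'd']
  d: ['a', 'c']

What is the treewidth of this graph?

A width-2 tree decomposition is:
Bags: B1 = {a, b, d}  B2 = {b, c, d}
Tree: B1–B2
Every bag has size at most 3, so the width is 3 − 1 = 2 and tw(G) ≤ 2. For the lower bound, G contains the cycle b–a–d–c–b, so G is not a forest; only forests have treewidth ≤ 1, hence tw(G) ≥ 2. Combining the bounds, tw(G) = 2.

2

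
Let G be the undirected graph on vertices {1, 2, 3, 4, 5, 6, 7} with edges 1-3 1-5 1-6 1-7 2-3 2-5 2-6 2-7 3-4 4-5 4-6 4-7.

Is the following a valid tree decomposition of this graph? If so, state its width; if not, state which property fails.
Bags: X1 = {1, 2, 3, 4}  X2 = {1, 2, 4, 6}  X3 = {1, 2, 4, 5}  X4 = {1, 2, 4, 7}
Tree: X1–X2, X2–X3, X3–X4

Checking the three conditions: (i) the bags cover all of {1, 2, 3, 4, 5, 6, 7}; (ii) for each edge, some bag contains both endpoints; (iii) the bags containing any fixed vertex form a subtree. All hold, so the decomposition is valid with width 4 − 1 = 3.

Yes; width 3.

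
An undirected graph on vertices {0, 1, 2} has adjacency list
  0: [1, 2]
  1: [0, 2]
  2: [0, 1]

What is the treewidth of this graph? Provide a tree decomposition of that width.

Treewidth 2.
One optimal decomposition is:
Bags: B1 = {0, 1, 2}
Tree: (single bag)

A single bag containing all 3 vertices is trivially a valid decomposition of width 2. For the lower bound, the 3 vertices {0, 1, 2} are pairwise adjacent, and any tree decomposition puts a clique entirely inside one bag — forcing width ≥ 2. The upper and lower bounds meet at 2, so that is the treewidth.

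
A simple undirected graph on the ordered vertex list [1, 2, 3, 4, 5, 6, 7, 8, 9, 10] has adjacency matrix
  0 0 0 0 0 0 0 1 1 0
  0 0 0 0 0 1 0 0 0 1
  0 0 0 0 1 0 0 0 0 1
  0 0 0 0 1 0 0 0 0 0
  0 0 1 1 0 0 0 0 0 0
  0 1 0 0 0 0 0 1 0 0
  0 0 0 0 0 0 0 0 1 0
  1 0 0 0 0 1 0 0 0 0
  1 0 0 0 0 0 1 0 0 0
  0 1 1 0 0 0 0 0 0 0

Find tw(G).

1

A width-1 tree decomposition is:
Bags: B1 = {4, 5}  B2 = {3, 5}  B3 = {3, 10}  B4 = {2, 10}  B5 = {2, 6}  B6 = {6, 8}  B7 = {1, 8}  B8 = {1, 9}  B9 = {7, 9}
Tree: B1–B2, B2–B3, B3–B4, B4–B5, B5–B6, B6–B7, B7–B8, B8–B9
Every bag has size at most 2, so the width is 2 − 1 = 1 and tw(G) ≤ 1. Any graph with an edge has treewidth ≥ 1, and G has the edge 4–5. The upper and lower bounds meet at 1, so that is the treewidth.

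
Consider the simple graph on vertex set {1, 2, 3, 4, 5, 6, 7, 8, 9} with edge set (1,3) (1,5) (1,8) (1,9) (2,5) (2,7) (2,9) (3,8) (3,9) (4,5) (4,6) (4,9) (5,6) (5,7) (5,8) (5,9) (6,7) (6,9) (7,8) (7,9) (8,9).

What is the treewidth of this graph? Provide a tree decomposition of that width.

Treewidth 3.
Bags: B1 = {5, 6, 7, 9}  B2 = {5, 7, 8, 9}  B3 = {4, 5, 6, 9}  B4 = {1, 5, 8, 9}  B5 = {1, 3, 8, 9}  B6 = {2, 5, 7, 9}
Tree: B1–B2, B1–B3, B2–B4, B4–B5, B2–B6

Every bag has size at most 4, so the width is 4 − 1 = 3 and tw(G) ≤ 3. Conversely, {1, 3, 8, 9} is a clique of size 4, and the vertices of any clique must share a bag in every tree decomposition; so some bag has ≥ 4 vertices and tw(G) ≥ 3. Combining the bounds, tw(G) = 3.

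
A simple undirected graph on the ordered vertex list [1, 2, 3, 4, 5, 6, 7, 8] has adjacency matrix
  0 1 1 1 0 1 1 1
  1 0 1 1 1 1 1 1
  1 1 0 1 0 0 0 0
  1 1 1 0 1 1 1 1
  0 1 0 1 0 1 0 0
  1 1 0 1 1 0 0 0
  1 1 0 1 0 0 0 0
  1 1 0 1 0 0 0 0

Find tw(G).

3

A width-3 tree decomposition is:
Bags: B1 = {1, 2, 3, 4}  B2 = {1, 2, 4, 8}  B3 = {1, 2, 4, 6}  B4 = {1, 2, 4, 7}  B5 = {2, 4, 5, 6}
Tree: B1–B2, B2–B3, B3–B4, B3–B5
Each bag holds 4 vertices, so the decomposition has width 3, which upper-bounds the treewidth. Conversely, {1, 2, 4, 8} is a clique of size 4, and the vertices of any clique must share a bag in every tree decomposition; so some bag has ≥ 4 vertices and tw(G) ≥ 3. Hence tw(G) = 3 exactly.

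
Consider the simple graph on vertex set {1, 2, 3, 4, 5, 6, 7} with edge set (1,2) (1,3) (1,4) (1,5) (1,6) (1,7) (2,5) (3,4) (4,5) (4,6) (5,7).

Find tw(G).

A width-2 tree decomposition is:
Bags: B1 = {1, 5, 7}  B2 = {1, 4, 5}  B3 = {1, 3, 4}  B4 = {1, 4, 6}  B5 = {1, 2, 5}
Tree: B1–B2, B2–B3, B3–B4, B2–B5
Each bag holds 3 vertices, so the decomposition has width 2, which upper-bounds the treewidth. For the lower bound, the 3 vertices {1, 2, 5} are pairwise adjacent, and any tree decomposition puts a clique entirely inside one bag — forcing width ≥ 2. Combining the bounds, tw(G) = 2.

2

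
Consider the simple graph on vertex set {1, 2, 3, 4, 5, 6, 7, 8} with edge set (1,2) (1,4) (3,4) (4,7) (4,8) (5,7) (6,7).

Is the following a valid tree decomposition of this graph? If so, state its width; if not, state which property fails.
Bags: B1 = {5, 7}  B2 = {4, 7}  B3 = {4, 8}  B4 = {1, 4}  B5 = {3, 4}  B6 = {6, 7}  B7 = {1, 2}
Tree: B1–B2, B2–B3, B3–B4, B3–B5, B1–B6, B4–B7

Every vertex of G appears in some bag (union = {1, 2, 3, 4, 5, 6, 7, 8}); every edge is covered by a bag; and for each vertex v the set of bags containing v is connected in the bag tree. The decomposition is therefore valid. The largest bag has 2 vertices, so the width is 1.

Yes; width 1.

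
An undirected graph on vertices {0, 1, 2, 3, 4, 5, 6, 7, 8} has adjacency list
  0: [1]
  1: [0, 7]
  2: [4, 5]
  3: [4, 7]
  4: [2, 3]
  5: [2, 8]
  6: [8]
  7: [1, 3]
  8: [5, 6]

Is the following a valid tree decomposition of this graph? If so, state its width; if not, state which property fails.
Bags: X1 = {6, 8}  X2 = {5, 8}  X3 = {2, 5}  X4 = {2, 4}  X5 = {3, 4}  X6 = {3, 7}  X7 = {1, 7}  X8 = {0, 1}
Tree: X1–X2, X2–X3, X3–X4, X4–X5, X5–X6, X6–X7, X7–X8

Yes; width 1.

Checking the three conditions: (i) the bags cover all of {0, 1, 2, 3, 4, 5, 6, 7, 8}; (ii) for each edge, some bag contains both endpoints; (iii) the bags containing any fixed vertex form a subtree. All hold, so the decomposition is valid with width 2 − 1 = 1.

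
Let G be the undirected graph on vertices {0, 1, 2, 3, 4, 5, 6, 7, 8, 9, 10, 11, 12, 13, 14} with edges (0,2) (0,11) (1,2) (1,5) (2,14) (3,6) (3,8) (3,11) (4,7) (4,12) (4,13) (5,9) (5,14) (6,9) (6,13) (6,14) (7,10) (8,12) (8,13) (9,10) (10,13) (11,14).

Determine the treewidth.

3

A width-3 tree decomposition is:
Bags: B1 = {0, 1, 2, 5}  B2 = {0, 2, 5, 14}  B3 = {0, 5, 11, 14}  B4 = {5, 9, 11, 14}  B5 = {6, 9, 11, 14}  B6 = {3, 6, 9, 11}  B7 = {3, 6, 9, 10}  B8 = {3, 6, 10, 13}  B9 = {3, 8, 10, 13}  B10 = {7, 8, 10, 13}  B11 = {4, 7, 8, 13}  B12 = {4, 7, 8, 12}
Tree: B1–B2, B2–B3, B3–B4, B4–B5, B5–B6, B6–B7, B7–B8, B8–B9, B9–B10, B10–B11, B11–B12
The largest bag has 4 vertices, giving width 3; this decomposition certifies tw(G) ≤ 3. For the lower bound: the 4 vertex sets {0,1,2}, {5}, {14}, {3,6,9,11} are disjoint, each induces a connected subgraph, and every pair is joined by at least one edge of G. Contracting each set to a single vertex therefore yields K_{4} as a minor, and since treewidth is minor-monotone, tw(G) ≥ tw(K_{4}) = 3. Hence tw(G) = 3 exactly.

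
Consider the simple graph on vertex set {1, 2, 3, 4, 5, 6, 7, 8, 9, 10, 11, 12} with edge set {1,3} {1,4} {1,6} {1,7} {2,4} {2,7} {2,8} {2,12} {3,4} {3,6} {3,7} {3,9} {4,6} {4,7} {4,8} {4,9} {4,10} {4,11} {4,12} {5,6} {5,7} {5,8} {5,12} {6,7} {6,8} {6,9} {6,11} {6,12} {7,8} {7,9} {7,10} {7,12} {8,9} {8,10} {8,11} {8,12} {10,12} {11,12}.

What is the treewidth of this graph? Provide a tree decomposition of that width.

Treewidth 4.
One optimal decomposition is:
Bags: B1 = {4, 7, 8, 10, 12}  B2 = {4, 6, 7, 8, 12}  B3 = {4, 6, 7, 8, 9}  B4 = {5, 6, 7, 8, 12}  B5 = {2, 4, 7, 8, 12}  B6 = {3, 4, 6, 7, 9}  B7 = {4, 6, 8, 11, 12}  B8 = {1, 3, 4, 6, 7}
Tree: B1–B2, B2–B3, B2–B4, B1–B5, B3–B6, B2–B7, B6–B8

Every bag has size at most 5, so the width is 5 − 1 = 4 and tw(G) ≤ 4. Conversely, {4, 6, 8, 11, 12} is a clique of size 5, and the vertices of any clique must share a bag in every tree decomposition; so some bag has ≥ 5 vertices and tw(G) ≥ 4. The upper and lower bounds meet at 4, so that is the treewidth.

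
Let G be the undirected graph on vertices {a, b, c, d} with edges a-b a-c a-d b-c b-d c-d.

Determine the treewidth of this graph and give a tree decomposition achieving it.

Treewidth 3.
One optimal decomposition is:
Bags: B1 = {a, b, c, d}
Tree: (single bag)

With just one bag of size 4, the width is 4 − 1 = 3, so tw(G) ≤ 3. For the lower bound, the 4 vertices {a, b, c, d} are pairwise adjacent, and any tree decomposition puts a clique entirely inside one bag — forcing width ≥ 3. The upper and lower bounds meet at 3, so that is the treewidth.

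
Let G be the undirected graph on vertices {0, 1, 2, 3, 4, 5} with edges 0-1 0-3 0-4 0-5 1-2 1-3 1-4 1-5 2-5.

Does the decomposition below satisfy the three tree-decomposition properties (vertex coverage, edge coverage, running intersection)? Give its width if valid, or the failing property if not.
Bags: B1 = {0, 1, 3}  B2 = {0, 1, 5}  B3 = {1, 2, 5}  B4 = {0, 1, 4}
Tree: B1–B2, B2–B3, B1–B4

Vertex coverage: the bags together contain {0, 1, 2, 3, 4, 5}, the full vertex set. Edge coverage: each edge of G has both endpoints in at least one bag. Running intersection: for every vertex, the bags containing it form a connected subtree. All three properties hold, so this is a valid tree decomposition of width max|bag| − 1 = 2, and hence tw(G) ≤ 2.

Yes; width 2.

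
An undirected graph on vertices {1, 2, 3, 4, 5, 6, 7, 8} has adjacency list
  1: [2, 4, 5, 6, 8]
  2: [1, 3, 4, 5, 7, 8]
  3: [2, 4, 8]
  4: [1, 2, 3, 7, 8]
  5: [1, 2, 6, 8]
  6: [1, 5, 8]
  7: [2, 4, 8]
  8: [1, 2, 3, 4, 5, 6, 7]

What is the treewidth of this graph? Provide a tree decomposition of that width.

Each bag holds 4 vertices, so the decomposition has width 3, which upper-bounds the treewidth. Conversely, {1, 2, 4, 8} is a clique of size 4, and the vertices of any clique must share a bag in every tree decomposition; so some bag has ≥ 4 vertices and tw(G) ≥ 3. Combining the bounds, tw(G) = 3.

Treewidth 3.
One such decomposition:
Bags: B1 = {1, 2, 5, 8}  B2 = {1, 5, 6, 8}  B3 = {1, 2, 4, 8}  B4 = {2, 4, 7, 8}  B5 = {2, 3, 4, 8}
Tree: B1–B2, B1–B3, B3–B4, B3–B5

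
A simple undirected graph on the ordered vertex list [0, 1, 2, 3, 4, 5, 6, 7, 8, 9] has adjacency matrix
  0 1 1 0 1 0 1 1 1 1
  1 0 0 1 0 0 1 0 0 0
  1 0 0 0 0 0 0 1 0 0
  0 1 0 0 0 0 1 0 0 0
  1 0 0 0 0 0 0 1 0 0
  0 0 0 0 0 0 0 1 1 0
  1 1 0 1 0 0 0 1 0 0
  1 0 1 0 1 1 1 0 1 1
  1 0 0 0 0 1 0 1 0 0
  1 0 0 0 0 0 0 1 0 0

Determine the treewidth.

2

A width-2 tree decomposition is:
Bags: B1 = {0, 7, 8}  B2 = {0, 2, 7}  B3 = {0, 6, 7}  B4 = {0, 4, 7}  B5 = {0, 1, 6}  B6 = {5, 7, 8}  B7 = {1, 3, 6}  B8 = {0, 7, 9}
Tree: B1–B2, B1–B3, B1–B4, B3–B5, B1–B6, B5–B7, B1–B8
The largest bag has 3 vertices, giving width 2; this decomposition certifies tw(G) ≤ 2. On the other hand G contains the 3-clique {0, 1, 6}. A clique must lie in a single bag of any decomposition, so no decomposition can have width below 2. The upper and lower bounds meet at 2, so that is the treewidth.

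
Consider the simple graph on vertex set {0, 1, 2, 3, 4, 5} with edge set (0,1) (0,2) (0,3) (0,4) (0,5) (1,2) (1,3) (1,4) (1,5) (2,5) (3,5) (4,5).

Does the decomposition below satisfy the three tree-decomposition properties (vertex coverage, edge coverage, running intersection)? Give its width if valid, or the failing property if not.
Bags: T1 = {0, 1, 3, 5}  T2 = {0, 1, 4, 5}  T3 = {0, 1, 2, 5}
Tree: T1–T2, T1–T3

Checking the three conditions: (i) the bags cover all of {0, 1, 2, 3, 4, 5}; (ii) for each edge, some bag contains both endpoints; (iii) the bags containing any fixed vertex form a subtree. All hold, so the decomposition is valid with width 4 − 1 = 3.

Yes; width 3.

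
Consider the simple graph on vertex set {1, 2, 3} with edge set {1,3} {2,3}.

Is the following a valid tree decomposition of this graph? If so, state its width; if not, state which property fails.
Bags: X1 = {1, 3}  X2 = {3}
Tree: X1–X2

No — vertex 2 appears in no bag.

A tree decomposition must satisfy three properties: every vertex lies in some bag; for every edge, both endpoints lie together in some bag; and for every vertex, the bags containing it form a connected subtree. Here vertex 2 appears in no bag, so the decomposition is invalid.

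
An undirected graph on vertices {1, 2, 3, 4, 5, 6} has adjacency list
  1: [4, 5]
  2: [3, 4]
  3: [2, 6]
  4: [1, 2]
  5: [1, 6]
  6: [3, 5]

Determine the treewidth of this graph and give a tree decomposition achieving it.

Each bag holds 3 vertices, so the decomposition has width 2, which upper-bounds the treewidth. For the lower bound, G contains the cycle 1–4–2–3–6–5–1, so G is not a forest; only forests have treewidth ≤ 1, hence tw(G) ≥ 2. The upper and lower bounds meet at 2, so that is the treewidth.

Treewidth 2.
Bags: B1 = {1, 2, 4}  B2 = {1, 2, 3}  B3 = {1, 3, 6}  B4 = {1, 5, 6}
Tree: B1–B2, B2–B3, B3–B4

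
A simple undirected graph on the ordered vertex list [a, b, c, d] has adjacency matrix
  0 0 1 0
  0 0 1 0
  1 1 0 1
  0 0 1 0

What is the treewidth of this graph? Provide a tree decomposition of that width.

Treewidth 1.
One optimal decomposition is:
Bags: B1 = {c, d}  B2 = {b, c}  B3 = {a, c}
Tree: B1–B2, B1–B3

Each bag holds 2 vertices, so the decomposition has width 1, which upper-bounds the treewidth. Any graph with an edge has treewidth ≥ 1, and G has the edge c–d. Therefore the treewidth is 1.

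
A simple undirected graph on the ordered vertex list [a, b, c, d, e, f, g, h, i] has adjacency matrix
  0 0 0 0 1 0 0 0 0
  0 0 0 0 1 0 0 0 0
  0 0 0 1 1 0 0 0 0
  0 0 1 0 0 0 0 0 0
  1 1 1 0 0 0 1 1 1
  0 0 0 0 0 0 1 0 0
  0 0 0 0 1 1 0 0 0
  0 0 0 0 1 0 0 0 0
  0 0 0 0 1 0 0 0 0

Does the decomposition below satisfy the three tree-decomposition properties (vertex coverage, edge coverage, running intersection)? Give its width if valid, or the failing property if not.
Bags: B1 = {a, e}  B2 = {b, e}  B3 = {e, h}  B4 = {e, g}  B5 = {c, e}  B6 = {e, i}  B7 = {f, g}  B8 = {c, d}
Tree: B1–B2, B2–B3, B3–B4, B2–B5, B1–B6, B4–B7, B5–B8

Vertex coverage: the bags together contain {a, b, c, d, e, f, g, h, i}, the full vertex set. Edge coverage: each edge of G has both endpoints in at least one bag. Running intersection: for every vertex, the bags containing it form a connected subtree. All three properties hold, so this is a valid tree decomposition of width max|bag| − 1 = 1, and hence tw(G) ≤ 1.

Yes; width 1.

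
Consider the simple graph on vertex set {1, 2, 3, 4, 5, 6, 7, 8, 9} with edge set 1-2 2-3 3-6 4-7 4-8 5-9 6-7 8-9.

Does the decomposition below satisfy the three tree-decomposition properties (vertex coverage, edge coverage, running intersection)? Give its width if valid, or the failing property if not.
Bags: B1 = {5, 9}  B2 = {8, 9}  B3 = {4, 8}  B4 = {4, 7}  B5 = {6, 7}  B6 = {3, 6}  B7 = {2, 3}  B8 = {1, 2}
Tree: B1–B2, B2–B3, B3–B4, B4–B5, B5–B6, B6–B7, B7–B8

Vertex coverage: the bags together contain {1, 2, 3, 4, 5, 6, 7, 8, 9}, the full vertex set. Edge coverage: each edge of G has both endpoints in at least one bag. Running intersection: for every vertex, the bags containing it form a connected subtree. All three properties hold, so this is a valid tree decomposition of width max|bag| − 1 = 1, and hence tw(G) ≤ 1.

Yes; width 1.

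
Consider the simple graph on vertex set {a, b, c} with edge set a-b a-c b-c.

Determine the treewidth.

A width-2 tree decomposition is:
Bags: B1 = {a, b, c}
Tree: (single bag)
With just one bag of size 3, the width is 3 − 1 = 2, so tw(G) ≤ 2. Conversely, {a, b, c} is a clique of size 3, and the vertices of any clique must share a bag in every tree decomposition; so some bag has ≥ 3 vertices and tw(G) ≥ 2. Therefore the treewidth is 2.

2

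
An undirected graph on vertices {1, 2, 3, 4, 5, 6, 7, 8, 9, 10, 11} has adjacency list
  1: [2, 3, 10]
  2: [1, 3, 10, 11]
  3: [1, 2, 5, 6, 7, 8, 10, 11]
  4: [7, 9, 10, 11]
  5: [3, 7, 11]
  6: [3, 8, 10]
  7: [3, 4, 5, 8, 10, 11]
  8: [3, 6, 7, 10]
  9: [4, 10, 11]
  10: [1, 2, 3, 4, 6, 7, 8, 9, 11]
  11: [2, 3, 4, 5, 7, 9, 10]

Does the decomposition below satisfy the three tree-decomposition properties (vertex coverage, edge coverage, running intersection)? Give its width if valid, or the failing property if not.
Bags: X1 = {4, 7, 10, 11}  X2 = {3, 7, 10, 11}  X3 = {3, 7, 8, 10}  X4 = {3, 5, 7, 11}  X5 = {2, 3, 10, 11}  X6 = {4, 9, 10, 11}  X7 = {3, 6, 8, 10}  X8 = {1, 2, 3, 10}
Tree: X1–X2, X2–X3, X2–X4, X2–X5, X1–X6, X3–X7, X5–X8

Vertex coverage: the bags together contain {1, 2, 3, 4, 5, 6, 7, 8, 9, 10, 11}, the full vertex set. Edge coverage: each edge of G has both endpoints in at least one bag. Running intersection: for every vertex, the bags containing it form a connected subtree. All three properties hold, so this is a valid tree decomposition of width max|bag| − 1 = 3, and hence tw(G) ≤ 3.

Yes; width 3.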